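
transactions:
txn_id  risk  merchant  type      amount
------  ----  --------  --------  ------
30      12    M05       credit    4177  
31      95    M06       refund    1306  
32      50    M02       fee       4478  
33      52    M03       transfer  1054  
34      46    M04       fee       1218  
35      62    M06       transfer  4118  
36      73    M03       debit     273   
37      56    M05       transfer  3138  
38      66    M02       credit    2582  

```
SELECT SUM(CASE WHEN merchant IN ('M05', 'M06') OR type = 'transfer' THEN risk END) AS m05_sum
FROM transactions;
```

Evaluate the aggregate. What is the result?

txn_id=30: ✓ → 12
txn_id=31: ✓ → 95
txn_id=32: ✗
txn_id=33: ✓ → 52
txn_id=34: ✗
txn_id=35: ✓ → 62
txn_id=36: ✗
txn_id=37: ✓ → 56
txn_id=38: ✗
m05_sum = 12 + 95 + 52 + 62 + 56 = 277

277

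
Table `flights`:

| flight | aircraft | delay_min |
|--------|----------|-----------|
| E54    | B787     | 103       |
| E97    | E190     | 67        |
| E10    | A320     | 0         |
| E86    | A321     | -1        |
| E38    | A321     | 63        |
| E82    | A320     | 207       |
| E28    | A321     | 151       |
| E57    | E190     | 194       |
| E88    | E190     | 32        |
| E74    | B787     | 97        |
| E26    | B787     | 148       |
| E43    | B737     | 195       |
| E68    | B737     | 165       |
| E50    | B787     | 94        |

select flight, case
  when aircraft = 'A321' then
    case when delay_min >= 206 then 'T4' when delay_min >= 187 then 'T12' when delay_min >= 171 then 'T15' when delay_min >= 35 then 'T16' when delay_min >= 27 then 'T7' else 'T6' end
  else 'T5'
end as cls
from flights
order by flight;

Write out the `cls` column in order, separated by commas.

T5, T5, T16, T16, T5, T5, T5, T5, T5, T5, T5, T6, T5, T5

flight=E10: aircraft='A320' → outer ELSE → T5
flight=E26: aircraft='B787' → outer ELSE → T5
flight=E28: aircraft='A321' → inner[delay_min >= 35] → T16
flight=E38: aircraft='A321' → inner[delay_min >= 35] → T16
flight=E43: aircraft='B737' → outer ELSE → T5
flight=E50: aircraft='B787' → outer ELSE → T5
flight=E54: aircraft='B787' → outer ELSE → T5
flight=E57: aircraft='E190' → outer ELSE → T5
flight=E68: aircraft='B737' → outer ELSE → T5
flight=E74: aircraft='B787' → outer ELSE → T5
flight=E82: aircraft='A320' → outer ELSE → T5
flight=E86: aircraft='A321' → inner[ELSE] → T6
flight=E88: aircraft='E190' → outer ELSE → T5
flight=E97: aircraft='E190' → outer ELSE → T5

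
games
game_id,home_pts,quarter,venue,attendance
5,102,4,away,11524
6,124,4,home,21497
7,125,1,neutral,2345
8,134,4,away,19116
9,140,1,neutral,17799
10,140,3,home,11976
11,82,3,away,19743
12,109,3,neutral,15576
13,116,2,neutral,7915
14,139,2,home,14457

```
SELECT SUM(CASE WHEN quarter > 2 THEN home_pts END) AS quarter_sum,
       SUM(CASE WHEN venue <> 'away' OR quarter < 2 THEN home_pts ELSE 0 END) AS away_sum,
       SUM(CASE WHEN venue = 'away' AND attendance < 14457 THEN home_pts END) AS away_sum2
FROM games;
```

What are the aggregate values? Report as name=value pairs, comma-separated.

[quarter_sum: quarter > 2]
game_id=5: ✓ → 102
game_id=6: ✓ → 124
game_id=7: ✗
game_id=8: ✓ → 134
game_id=9: ✗
game_id=10: ✓ → 140
game_id=11: ✓ → 82
game_id=12: ✓ → 109
game_id=13: ✗
game_id=14: ✗
quarter_sum = 102 + 124 + 134 + 140 + 82 + 109 = 691
—
[away_sum: venue <> 'away' OR quarter < 2]
game_id=5: ✗
game_id=6: ✓ → 124
game_id=7: ✓ → 125
game_id=8: ✗
game_id=9: ✓ → 140
game_id=10: ✓ → 140
game_id=11: ✗
game_id=12: ✓ → 109
game_id=13: ✓ → 116
game_id=14: ✓ → 139
away_sum = 124 + 125 + 140 + 140 + 109 + 116 + 139 = 893
—
[away_sum2: venue = 'away' AND attendance < 14457]
game_id=5: ✓ → 102
game_id=6: ✗
game_id=7: ✗
game_id=8: ✗
game_id=9: ✗
game_id=10: ✗
game_id=11: ✗
game_id=12: ✗
game_id=13: ✗
game_id=14: ✗
away_sum2 = 102

quarter_sum=691, away_sum=893, away_sum2=102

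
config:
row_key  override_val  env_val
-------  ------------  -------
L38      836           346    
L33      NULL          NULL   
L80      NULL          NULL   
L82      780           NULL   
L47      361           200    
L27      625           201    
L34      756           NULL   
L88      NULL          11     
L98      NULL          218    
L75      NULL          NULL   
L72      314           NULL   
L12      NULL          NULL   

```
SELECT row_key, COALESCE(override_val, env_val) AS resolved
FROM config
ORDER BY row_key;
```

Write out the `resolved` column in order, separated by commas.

NULL, 625, NULL, 756, 836, 361, 314, NULL, NULL, 780, 11, 218

row_key=L12: override_val=NULL, env_val=NULL (all NULL) → NULL
row_key=L27: override_val=625 → 625
row_key=L33: override_val=NULL, env_val=NULL (all NULL) → NULL
row_key=L34: override_val=756 → 756
row_key=L38: override_val=836 → 836
row_key=L47: override_val=361 → 361
row_key=L72: override_val=314 → 314
row_key=L75: override_val=NULL, env_val=NULL (all NULL) → NULL
row_key=L80: override_val=NULL, env_val=NULL (all NULL) → NULL
row_key=L82: override_val=780 → 780
row_key=L88: override_val=NULL, env_val=11 → 11
row_key=L98: override_val=NULL, env_val=218 → 218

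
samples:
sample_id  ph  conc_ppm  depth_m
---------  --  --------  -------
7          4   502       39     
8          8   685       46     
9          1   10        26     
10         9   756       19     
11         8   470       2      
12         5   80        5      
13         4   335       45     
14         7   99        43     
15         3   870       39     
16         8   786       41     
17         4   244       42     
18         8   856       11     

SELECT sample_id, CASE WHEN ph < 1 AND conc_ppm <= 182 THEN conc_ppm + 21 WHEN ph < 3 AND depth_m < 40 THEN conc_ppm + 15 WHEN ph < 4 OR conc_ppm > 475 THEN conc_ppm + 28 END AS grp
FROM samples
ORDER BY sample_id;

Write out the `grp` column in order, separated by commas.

sample_id=7: ph < 4 OR conc_ppm > 475 → 530
sample_id=8: ph < 4 OR conc_ppm > 475 → 713
sample_id=9: ph < 3 AND depth_m < 40 → 25
sample_id=10: ph < 4 OR conc_ppm > 475 → 784
sample_id=11: (no match → NULL) → NULL
sample_id=12: (no match → NULL) → NULL
sample_id=13: (no match → NULL) → NULL
sample_id=14: (no match → NULL) → NULL
sample_id=15: ph < 4 OR conc_ppm > 475 → 898
sample_id=16: ph < 4 OR conc_ppm > 475 → 814
sample_id=17: (no match → NULL) → NULL
sample_id=18: ph < 4 OR conc_ppm > 475 → 884

530, 713, 25, 784, NULL, NULL, NULL, NULL, 898, 814, NULL, 884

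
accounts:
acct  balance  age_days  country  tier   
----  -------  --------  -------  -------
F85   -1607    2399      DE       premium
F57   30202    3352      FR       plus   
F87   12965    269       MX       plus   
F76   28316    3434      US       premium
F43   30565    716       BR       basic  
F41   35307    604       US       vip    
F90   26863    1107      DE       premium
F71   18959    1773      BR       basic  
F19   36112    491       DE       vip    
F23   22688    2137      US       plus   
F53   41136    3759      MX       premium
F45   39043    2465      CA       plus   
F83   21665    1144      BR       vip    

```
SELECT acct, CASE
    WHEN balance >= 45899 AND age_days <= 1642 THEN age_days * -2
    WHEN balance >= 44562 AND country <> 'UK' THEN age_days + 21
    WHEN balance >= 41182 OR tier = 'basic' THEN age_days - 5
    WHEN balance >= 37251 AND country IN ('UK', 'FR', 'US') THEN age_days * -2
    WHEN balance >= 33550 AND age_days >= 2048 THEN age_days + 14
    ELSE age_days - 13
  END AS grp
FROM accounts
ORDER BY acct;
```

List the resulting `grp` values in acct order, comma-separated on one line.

acct=F19: ELSE → 478
acct=F23: ELSE → 2124
acct=F41: ELSE → 591
acct=F43: balance >= 41182 OR tier = 'basic' → 711
acct=F45: balance >= 33550 AND age_days >= 2048 → 2479
acct=F53: balance >= 33550 AND age_days >= 2048 → 3773
acct=F57: ELSE → 3339
acct=F71: balance >= 41182 OR tier = 'basic' → 1768
acct=F76: ELSE → 3421
acct=F83: ELSE → 1131
acct=F85: ELSE → 2386
acct=F87: ELSE → 256
acct=F90: ELSE → 1094

478, 2124, 591, 711, 2479, 3773, 3339, 1768, 3421, 1131, 2386, 256, 1094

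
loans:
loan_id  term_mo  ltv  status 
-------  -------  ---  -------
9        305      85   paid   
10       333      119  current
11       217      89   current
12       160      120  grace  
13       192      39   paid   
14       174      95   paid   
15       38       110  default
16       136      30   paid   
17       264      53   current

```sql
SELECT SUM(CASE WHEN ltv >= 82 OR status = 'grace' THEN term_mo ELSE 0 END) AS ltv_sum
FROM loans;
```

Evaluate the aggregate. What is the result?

loan_id=9: ✓ → 305
loan_id=10: ✓ → 333
loan_id=11: ✓ → 217
loan_id=12: ✓ → 160
loan_id=13: ✗
loan_id=14: ✓ → 174
loan_id=15: ✓ → 38
loan_id=16: ✗
loan_id=17: ✗
ltv_sum = 305 + 333 + 217 + 160 + 174 + 38 = 1227

1227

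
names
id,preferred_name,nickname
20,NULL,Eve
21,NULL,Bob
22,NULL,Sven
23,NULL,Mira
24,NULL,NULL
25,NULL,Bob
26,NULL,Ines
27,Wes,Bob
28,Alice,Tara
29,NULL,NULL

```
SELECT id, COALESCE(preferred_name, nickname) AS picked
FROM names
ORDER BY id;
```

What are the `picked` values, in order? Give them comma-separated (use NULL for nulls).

id=20: preferred_name=NULL, nickname=Eve → Eve
id=21: preferred_name=NULL, nickname=Bob → Bob
id=22: preferred_name=NULL, nickname=Sven → Sven
id=23: preferred_name=NULL, nickname=Mira → Mira
id=24: preferred_name=NULL, nickname=NULL (all NULL) → NULL
id=25: preferred_name=NULL, nickname=Bob → Bob
id=26: preferred_name=NULL, nickname=Ines → Ines
id=27: preferred_name=Wes → Wes
id=28: preferred_name=Alice → Alice
id=29: preferred_name=NULL, nickname=NULL (all NULL) → NULL

Eve, Bob, Sven, Mira, NULL, Bob, Ines, Wes, Alice, NULL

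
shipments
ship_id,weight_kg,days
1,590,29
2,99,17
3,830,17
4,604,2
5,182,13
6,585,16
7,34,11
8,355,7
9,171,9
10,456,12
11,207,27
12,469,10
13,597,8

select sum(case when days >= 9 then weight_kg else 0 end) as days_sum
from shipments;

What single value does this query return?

ship_id=1: ✓ → 590
ship_id=2: ✓ → 99
ship_id=3: ✓ → 830
ship_id=4: ✗
ship_id=5: ✓ → 182
ship_id=6: ✓ → 585
ship_id=7: ✓ → 34
ship_id=8: ✗
ship_id=9: ✓ → 171
ship_id=10: ✓ → 456
ship_id=11: ✓ → 207
ship_id=12: ✓ → 469
ship_id=13: ✗
days_sum = 590 + 99 + 830 + 182 + 585 + 34 + 171 + 456 + 207 + 469 = 3623

3623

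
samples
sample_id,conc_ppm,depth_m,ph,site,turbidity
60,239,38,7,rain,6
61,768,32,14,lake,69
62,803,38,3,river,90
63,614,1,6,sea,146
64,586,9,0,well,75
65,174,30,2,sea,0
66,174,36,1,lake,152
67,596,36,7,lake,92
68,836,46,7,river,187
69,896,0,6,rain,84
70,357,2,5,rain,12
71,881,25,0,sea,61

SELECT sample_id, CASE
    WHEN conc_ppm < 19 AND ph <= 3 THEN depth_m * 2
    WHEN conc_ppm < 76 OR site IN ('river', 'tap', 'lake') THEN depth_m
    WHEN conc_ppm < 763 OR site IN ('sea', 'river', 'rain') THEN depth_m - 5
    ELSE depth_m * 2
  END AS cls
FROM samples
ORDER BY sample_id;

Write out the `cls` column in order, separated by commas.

33, 32, 38, -4, 4, 25, 36, 36, 46, -5, -3, 20

sample_id=60: conc_ppm < 763 OR site IN ('sea', 'river', 'rain') → 33
sample_id=61: conc_ppm < 76 OR site IN ('river', 'tap', 'lake') → 32
sample_id=62: conc_ppm < 76 OR site IN ('river', 'tap', 'lake') → 38
sample_id=63: conc_ppm < 763 OR site IN ('sea', 'river', 'rain') → -4
sample_id=64: conc_ppm < 763 OR site IN ('sea', 'river', 'rain') → 4
sample_id=65: conc_ppm < 763 OR site IN ('sea', 'river', 'rain') → 25
sample_id=66: conc_ppm < 76 OR site IN ('river', 'tap', 'lake') → 36
sample_id=67: conc_ppm < 76 OR site IN ('river', 'tap', 'lake') → 36
sample_id=68: conc_ppm < 76 OR site IN ('river', 'tap', 'lake') → 46
sample_id=69: conc_ppm < 763 OR site IN ('sea', 'river', 'rain') → -5
sample_id=70: conc_ppm < 763 OR site IN ('sea', 'river', 'rain') → -3
sample_id=71: conc_ppm < 763 OR site IN ('sea', 'river', 'rain') → 20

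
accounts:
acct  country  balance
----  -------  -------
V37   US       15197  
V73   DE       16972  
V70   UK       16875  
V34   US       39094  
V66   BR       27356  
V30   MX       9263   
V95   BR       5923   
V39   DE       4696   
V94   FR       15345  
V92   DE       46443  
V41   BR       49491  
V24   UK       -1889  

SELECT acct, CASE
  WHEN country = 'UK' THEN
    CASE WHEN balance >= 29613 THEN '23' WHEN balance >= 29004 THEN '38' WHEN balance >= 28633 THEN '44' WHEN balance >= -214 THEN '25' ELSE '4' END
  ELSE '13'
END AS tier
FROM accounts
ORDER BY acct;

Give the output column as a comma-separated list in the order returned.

acct=V24: country='UK' → inner[ELSE] → 4
acct=V30: country='MX' → outer ELSE → 13
acct=V34: country='US' → outer ELSE → 13
acct=V37: country='US' → outer ELSE → 13
acct=V39: country='DE' → outer ELSE → 13
acct=V41: country='BR' → outer ELSE → 13
acct=V66: country='BR' → outer ELSE → 13
acct=V70: country='UK' → inner[balance >= -214] → 25
acct=V73: country='DE' → outer ELSE → 13
acct=V92: country='DE' → outer ELSE → 13
acct=V94: country='FR' → outer ELSE → 13
acct=V95: country='BR' → outer ELSE → 13

4, 13, 13, 13, 13, 13, 13, 25, 13, 13, 13, 13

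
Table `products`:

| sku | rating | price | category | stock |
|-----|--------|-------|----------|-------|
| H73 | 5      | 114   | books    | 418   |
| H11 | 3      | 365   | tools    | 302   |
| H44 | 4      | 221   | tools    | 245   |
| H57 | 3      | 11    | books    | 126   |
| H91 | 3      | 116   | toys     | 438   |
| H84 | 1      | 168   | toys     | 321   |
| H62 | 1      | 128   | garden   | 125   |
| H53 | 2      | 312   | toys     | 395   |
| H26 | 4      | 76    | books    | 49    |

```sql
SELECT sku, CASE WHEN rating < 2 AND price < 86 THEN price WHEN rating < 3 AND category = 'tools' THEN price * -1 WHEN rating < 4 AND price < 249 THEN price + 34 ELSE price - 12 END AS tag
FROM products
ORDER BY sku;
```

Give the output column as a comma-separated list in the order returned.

353, 64, 209, 300, 45, 162, 102, 202, 150

sku=H11: ELSE → 353
sku=H26: ELSE → 64
sku=H44: ELSE → 209
sku=H53: ELSE → 300
sku=H57: rating < 4 AND price < 249 → 45
sku=H62: rating < 4 AND price < 249 → 162
sku=H73: ELSE → 102
sku=H84: rating < 4 AND price < 249 → 202
sku=H91: rating < 4 AND price < 249 → 150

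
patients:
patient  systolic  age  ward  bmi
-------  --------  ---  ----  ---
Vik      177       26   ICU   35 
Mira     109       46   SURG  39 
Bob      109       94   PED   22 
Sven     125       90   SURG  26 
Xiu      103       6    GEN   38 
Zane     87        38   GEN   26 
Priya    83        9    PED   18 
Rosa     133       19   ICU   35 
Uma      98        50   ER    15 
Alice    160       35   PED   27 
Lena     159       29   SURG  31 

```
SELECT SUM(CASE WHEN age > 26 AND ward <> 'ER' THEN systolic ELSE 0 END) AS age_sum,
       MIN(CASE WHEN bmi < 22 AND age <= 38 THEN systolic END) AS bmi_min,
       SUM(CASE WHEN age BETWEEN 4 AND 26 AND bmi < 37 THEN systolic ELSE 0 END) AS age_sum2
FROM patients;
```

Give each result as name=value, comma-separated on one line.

age_sum=749, bmi_min=83, age_sum2=393

[age_sum: age > 26 AND ward <> 'ER']
patient=Vik: ✗
patient=Mira: ✓ → 109
patient=Bob: ✓ → 109
patient=Sven: ✓ → 125
patient=Xiu: ✗
patient=Zane: ✓ → 87
patient=Priya: ✗
patient=Rosa: ✗
patient=Uma: ✗
patient=Alice: ✓ → 160
patient=Lena: ✓ → 159
age_sum = 109 + 109 + 125 + 87 + 160 + 159 = 749
—
[bmi_min: bmi < 22 AND age <= 38]
patient=Vik: ✗
patient=Mira: ✗
patient=Bob: ✗
patient=Sven: ✗
patient=Xiu: ✗
patient=Zane: ✗
patient=Priya: ✓ → 83
patient=Rosa: ✗
patient=Uma: ✗
patient=Alice: ✗
patient=Lena: ✗
bmi_min = MIN(83) = 83
—
[age_sum2: age BETWEEN 4 AND 26 AND bmi < 37]
patient=Vik: ✓ → 177
patient=Mira: ✗
patient=Bob: ✗
patient=Sven: ✗
patient=Xiu: ✗
patient=Zane: ✗
patient=Priya: ✓ → 83
patient=Rosa: ✓ → 133
patient=Uma: ✗
patient=Alice: ✗
patient=Lena: ✗
age_sum2 = 177 + 83 + 133 = 393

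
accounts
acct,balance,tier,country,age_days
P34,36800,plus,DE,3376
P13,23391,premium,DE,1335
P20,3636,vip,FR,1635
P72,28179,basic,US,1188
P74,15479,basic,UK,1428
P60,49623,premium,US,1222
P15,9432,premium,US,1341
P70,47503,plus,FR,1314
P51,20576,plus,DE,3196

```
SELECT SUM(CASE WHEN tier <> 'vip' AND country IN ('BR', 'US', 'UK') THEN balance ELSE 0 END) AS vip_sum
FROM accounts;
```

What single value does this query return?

acct=P34: ✗
acct=P13: ✗
acct=P20: ✗
acct=P72: ✓ → 28179
acct=P74: ✓ → 15479
acct=P60: ✓ → 49623
acct=P15: ✓ → 9432
acct=P70: ✗
acct=P51: ✗
vip_sum = 28179 + 15479 + 49623 + 9432 = 102713

102713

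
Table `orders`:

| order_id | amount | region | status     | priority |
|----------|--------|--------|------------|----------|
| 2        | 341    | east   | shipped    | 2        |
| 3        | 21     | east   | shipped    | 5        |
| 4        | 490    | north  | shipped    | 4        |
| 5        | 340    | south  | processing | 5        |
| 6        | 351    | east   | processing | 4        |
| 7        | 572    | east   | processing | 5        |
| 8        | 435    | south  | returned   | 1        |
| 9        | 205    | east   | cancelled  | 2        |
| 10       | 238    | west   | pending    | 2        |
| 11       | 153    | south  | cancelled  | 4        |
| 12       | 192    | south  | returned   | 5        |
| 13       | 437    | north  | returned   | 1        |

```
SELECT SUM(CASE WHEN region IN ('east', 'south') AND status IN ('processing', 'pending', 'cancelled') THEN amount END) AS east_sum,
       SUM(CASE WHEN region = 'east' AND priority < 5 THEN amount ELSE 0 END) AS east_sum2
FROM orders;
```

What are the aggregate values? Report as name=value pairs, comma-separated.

[east_sum: region IN ('east', 'south') AND status IN ('processing', 'pending', 'cancelled')]
order_id=2: ✗
order_id=3: ✗
order_id=4: ✗
order_id=5: ✓ → 340
order_id=6: ✓ → 351
order_id=7: ✓ → 572
order_id=8: ✗
order_id=9: ✓ → 205
order_id=10: ✗
order_id=11: ✓ → 153
order_id=12: ✗
order_id=13: ✗
east_sum = 340 + 351 + 572 + 205 + 153 = 1621
—
[east_sum2: region = 'east' AND priority < 5]
order_id=2: ✓ → 341
order_id=3: ✗
order_id=4: ✗
order_id=5: ✗
order_id=6: ✓ → 351
order_id=7: ✗
order_id=8: ✗
order_id=9: ✓ → 205
order_id=10: ✗
order_id=11: ✗
order_id=12: ✗
order_id=13: ✗
east_sum2 = 341 + 351 + 205 = 897

east_sum=1621, east_sum2=897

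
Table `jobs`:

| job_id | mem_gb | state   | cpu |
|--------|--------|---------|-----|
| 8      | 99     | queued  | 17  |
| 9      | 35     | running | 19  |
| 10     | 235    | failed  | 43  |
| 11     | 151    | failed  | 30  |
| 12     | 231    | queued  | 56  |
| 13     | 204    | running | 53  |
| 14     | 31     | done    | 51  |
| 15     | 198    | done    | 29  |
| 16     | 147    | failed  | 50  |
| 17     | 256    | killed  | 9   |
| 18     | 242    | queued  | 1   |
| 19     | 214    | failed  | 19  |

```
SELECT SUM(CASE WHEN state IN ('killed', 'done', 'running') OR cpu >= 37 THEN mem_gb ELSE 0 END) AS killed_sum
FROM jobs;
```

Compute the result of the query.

job_id=8: ✗
job_id=9: ✓ → 35
job_id=10: ✓ → 235
job_id=11: ✗
job_id=12: ✓ → 231
job_id=13: ✓ → 204
job_id=14: ✓ → 31
job_id=15: ✓ → 198
job_id=16: ✓ → 147
job_id=17: ✓ → 256
job_id=18: ✗
job_id=19: ✗
killed_sum = 35 + 235 + 231 + 204 + 31 + 198 + 147 + 256 = 1337

1337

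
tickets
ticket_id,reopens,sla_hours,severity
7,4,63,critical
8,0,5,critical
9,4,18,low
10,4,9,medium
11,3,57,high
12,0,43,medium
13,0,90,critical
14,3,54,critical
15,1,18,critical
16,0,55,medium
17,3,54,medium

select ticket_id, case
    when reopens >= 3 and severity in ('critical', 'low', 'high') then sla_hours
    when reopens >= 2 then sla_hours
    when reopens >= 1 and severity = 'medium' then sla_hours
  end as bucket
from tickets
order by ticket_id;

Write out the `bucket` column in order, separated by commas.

ticket_id=7: reopens >= 3 and severity in ('critical', 'low', 'high') → 63
ticket_id=8: (no match → NULL) → NULL
ticket_id=9: reopens >= 3 and severity in ('critical', 'low', 'high') → 18
ticket_id=10: reopens >= 2 → 9
ticket_id=11: reopens >= 3 and severity in ('critical', 'low', 'high') → 57
ticket_id=12: (no match → NULL) → NULL
ticket_id=13: (no match → NULL) → NULL
ticket_id=14: reopens >= 3 and severity in ('critical', 'low', 'high') → 54
ticket_id=15: (no match → NULL) → NULL
ticket_id=16: (no match → NULL) → NULL
ticket_id=17: reopens >= 2 → 54

63, NULL, 18, 9, 57, NULL, NULL, 54, NULL, NULL, 54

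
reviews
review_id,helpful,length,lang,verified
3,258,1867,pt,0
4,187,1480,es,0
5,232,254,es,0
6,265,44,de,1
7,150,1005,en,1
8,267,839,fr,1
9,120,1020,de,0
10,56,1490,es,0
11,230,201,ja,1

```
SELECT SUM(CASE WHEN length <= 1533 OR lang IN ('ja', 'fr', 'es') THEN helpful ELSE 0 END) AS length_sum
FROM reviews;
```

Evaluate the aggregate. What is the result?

1507

review_id=3: ✗
review_id=4: ✓ → 187
review_id=5: ✓ → 232
review_id=6: ✓ → 265
review_id=7: ✓ → 150
review_id=8: ✓ → 267
review_id=9: ✓ → 120
review_id=10: ✓ → 56
review_id=11: ✓ → 230
length_sum = 187 + 232 + 265 + 150 + 267 + 120 + 56 + 230 = 1507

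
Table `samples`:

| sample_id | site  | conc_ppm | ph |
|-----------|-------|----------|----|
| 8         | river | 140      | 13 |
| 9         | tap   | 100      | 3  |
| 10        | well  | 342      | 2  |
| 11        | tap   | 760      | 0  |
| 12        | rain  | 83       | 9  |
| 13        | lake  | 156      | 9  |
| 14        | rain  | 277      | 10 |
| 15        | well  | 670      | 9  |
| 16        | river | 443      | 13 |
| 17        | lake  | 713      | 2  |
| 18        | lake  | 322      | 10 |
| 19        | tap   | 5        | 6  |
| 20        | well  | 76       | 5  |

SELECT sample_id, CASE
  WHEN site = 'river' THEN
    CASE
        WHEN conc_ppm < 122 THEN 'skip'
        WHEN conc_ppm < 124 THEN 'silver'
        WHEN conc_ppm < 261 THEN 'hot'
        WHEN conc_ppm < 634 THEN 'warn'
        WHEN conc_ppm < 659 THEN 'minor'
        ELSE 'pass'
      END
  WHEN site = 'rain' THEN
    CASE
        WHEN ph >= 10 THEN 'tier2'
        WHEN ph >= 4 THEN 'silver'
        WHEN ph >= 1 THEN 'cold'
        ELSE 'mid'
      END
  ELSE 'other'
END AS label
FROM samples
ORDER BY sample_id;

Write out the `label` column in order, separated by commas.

sample_id=8: site='river' → inner[conc_ppm < 261] → hot
sample_id=9: site='tap' → outer ELSE → other
sample_id=10: site='well' → outer ELSE → other
sample_id=11: site='tap' → outer ELSE → other
sample_id=12: site='rain' → inner[ph >= 4] → silver
sample_id=13: site='lake' → outer ELSE → other
sample_id=14: site='rain' → inner[ph >= 10] → tier2
sample_id=15: site='well' → outer ELSE → other
sample_id=16: site='river' → inner[conc_ppm < 634] → warn
sample_id=17: site='lake' → outer ELSE → other
sample_id=18: site='lake' → outer ELSE → other
sample_id=19: site='tap' → outer ELSE → other
sample_id=20: site='well' → outer ELSE → other

hot, other, other, other, silver, other, tier2, other, warn, other, other, other, other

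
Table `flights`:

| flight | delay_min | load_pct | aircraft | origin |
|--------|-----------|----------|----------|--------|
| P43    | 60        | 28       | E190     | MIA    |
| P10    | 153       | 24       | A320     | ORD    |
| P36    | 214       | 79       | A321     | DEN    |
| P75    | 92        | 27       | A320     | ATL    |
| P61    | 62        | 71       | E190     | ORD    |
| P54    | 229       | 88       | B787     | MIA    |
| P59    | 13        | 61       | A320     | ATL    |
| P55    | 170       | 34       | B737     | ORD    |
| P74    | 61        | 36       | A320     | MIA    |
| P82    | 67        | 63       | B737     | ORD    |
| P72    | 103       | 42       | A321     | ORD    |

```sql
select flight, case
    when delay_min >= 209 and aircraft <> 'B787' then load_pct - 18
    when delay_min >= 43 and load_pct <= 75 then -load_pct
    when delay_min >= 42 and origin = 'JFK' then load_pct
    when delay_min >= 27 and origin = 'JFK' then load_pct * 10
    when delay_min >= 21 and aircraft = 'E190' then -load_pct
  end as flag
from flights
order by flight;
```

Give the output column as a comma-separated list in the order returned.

-24, 61, -28, NULL, -34, NULL, -71, -42, -36, -27, -63

flight=P10: delay_min >= 43 and load_pct <= 75 → -24
flight=P36: delay_min >= 209 and aircraft <> 'B787' → 61
flight=P43: delay_min >= 43 and load_pct <= 75 → -28
flight=P54: (no match → NULL) → NULL
flight=P55: delay_min >= 43 and load_pct <= 75 → -34
flight=P59: (no match → NULL) → NULL
flight=P61: delay_min >= 43 and load_pct <= 75 → -71
flight=P72: delay_min >= 43 and load_pct <= 75 → -42
flight=P74: delay_min >= 43 and load_pct <= 75 → -36
flight=P75: delay_min >= 43 and load_pct <= 75 → -27
flight=P82: delay_min >= 43 and load_pct <= 75 → -63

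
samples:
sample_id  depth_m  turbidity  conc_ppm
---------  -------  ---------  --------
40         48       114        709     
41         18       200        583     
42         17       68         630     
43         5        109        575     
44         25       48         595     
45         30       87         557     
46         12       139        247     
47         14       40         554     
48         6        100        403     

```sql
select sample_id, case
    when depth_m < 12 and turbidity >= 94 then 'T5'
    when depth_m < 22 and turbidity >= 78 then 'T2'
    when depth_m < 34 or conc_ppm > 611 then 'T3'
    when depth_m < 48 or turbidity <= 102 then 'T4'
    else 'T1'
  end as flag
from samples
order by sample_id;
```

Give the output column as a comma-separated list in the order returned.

T3, T2, T3, T5, T3, T3, T2, T3, T5

sample_id=40: depth_m < 34 or conc_ppm > 611 → T3
sample_id=41: depth_m < 22 and turbidity >= 78 → T2
sample_id=42: depth_m < 34 or conc_ppm > 611 → T3
sample_id=43: depth_m < 12 and turbidity >= 94 → T5
sample_id=44: depth_m < 34 or conc_ppm > 611 → T3
sample_id=45: depth_m < 34 or conc_ppm > 611 → T3
sample_id=46: depth_m < 22 and turbidity >= 78 → T2
sample_id=47: depth_m < 34 or conc_ppm > 611 → T3
sample_id=48: depth_m < 12 and turbidity >= 94 → T5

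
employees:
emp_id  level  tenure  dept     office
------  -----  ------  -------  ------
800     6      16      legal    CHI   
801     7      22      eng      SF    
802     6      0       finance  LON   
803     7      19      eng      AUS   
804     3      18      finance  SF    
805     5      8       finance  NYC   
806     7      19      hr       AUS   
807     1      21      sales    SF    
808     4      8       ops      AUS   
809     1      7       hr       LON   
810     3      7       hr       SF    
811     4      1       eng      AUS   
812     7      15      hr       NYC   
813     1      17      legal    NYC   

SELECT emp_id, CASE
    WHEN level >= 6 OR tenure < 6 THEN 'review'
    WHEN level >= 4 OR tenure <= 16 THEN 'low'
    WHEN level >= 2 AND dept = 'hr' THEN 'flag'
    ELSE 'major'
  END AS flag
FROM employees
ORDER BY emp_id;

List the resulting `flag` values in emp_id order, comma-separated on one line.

review, review, review, review, major, low, review, major, low, low, low, review, review, major

emp_id=800: level >= 6 OR tenure < 6 → review
emp_id=801: level >= 6 OR tenure < 6 → review
emp_id=802: level >= 6 OR tenure < 6 → review
emp_id=803: level >= 6 OR tenure < 6 → review
emp_id=804: ELSE → major
emp_id=805: level >= 4 OR tenure <= 16 → low
emp_id=806: level >= 6 OR tenure < 6 → review
emp_id=807: ELSE → major
emp_id=808: level >= 4 OR tenure <= 16 → low
emp_id=809: level >= 4 OR tenure <= 16 → low
emp_id=810: level >= 4 OR tenure <= 16 → low
emp_id=811: level >= 6 OR tenure < 6 → review
emp_id=812: level >= 6 OR tenure < 6 → review
emp_id=813: ELSE → major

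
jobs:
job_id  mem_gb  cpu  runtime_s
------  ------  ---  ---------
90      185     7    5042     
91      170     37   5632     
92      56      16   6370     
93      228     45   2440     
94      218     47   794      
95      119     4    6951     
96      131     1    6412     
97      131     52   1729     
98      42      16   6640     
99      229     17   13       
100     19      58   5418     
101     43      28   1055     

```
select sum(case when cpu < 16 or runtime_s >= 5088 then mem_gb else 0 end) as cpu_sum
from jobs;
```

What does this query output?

job_id=90: ✓ → 185
job_id=91: ✓ → 170
job_id=92: ✓ → 56
job_id=93: ✗
job_id=94: ✗
job_id=95: ✓ → 119
job_id=96: ✓ → 131
job_id=97: ✗
job_id=98: ✓ → 42
job_id=99: ✗
job_id=100: ✓ → 19
job_id=101: ✗
cpu_sum = 185 + 170 + 56 + 119 + 131 + 42 + 19 = 722

722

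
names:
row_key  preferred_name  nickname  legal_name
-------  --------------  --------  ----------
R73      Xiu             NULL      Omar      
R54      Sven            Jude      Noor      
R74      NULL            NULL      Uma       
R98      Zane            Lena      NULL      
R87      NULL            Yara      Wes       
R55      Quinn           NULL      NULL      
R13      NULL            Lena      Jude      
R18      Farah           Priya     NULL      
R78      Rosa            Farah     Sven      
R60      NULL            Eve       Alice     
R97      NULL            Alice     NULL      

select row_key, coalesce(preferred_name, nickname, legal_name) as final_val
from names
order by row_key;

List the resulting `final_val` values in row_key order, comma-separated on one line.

row_key=R13: preferred_name=NULL, nickname=Lena → Lena
row_key=R18: preferred_name=Farah → Farah
row_key=R54: preferred_name=Sven → Sven
row_key=R55: preferred_name=Quinn → Quinn
row_key=R60: preferred_name=NULL, nickname=Eve → Eve
row_key=R73: preferred_name=Xiu → Xiu
row_key=R74: preferred_name=NULL, nickname=NULL, legal_name=Uma → Uma
row_key=R78: preferred_name=Rosa → Rosa
row_key=R87: preferred_name=NULL, nickname=Yara → Yara
row_key=R97: preferred_name=NULL, nickname=Alice → Alice
row_key=R98: preferred_name=Zane → Zane

Lena, Farah, Sven, Quinn, Eve, Xiu, Uma, Rosa, Yara, Alice, Zane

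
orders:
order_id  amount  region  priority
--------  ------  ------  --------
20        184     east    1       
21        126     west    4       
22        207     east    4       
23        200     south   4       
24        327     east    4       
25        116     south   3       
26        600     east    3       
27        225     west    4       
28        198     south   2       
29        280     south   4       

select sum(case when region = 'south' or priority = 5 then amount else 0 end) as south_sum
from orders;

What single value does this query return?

order_id=20: ✗
order_id=21: ✗
order_id=22: ✗
order_id=23: ✓ → 200
order_id=24: ✗
order_id=25: ✓ → 116
order_id=26: ✗
order_id=27: ✗
order_id=28: ✓ → 198
order_id=29: ✓ → 280
south_sum = 200 + 116 + 198 + 280 = 794

794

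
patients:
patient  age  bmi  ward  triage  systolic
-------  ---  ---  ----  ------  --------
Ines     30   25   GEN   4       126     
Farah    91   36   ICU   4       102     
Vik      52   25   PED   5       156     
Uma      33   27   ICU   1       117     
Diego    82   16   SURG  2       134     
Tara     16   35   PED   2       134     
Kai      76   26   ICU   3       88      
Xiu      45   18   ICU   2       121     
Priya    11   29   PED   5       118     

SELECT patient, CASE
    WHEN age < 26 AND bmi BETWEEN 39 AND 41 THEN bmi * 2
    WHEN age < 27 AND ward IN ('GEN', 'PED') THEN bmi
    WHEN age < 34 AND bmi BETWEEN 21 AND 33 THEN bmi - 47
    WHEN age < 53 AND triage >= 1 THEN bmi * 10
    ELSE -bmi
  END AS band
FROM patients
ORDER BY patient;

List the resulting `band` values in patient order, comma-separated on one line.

-16, -36, -22, -26, 29, 35, -20, 250, 180

patient=Diego: ELSE → -16
patient=Farah: ELSE → -36
patient=Ines: age < 34 AND bmi BETWEEN 21 AND 33 → -22
patient=Kai: ELSE → -26
patient=Priya: age < 27 AND ward IN ('GEN', 'PED') → 29
patient=Tara: age < 27 AND ward IN ('GEN', 'PED') → 35
patient=Uma: age < 34 AND bmi BETWEEN 21 AND 33 → -20
patient=Vik: age < 53 AND triage >= 1 → 250
patient=Xiu: age < 53 AND triage >= 1 → 180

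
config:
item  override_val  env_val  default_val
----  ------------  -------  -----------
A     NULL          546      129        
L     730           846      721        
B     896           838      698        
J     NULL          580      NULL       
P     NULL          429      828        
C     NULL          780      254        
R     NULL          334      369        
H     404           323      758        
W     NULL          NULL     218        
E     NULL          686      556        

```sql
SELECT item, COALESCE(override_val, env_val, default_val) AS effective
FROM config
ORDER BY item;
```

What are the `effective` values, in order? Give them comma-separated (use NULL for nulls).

546, 896, 780, 686, 404, 580, 730, 429, 334, 218

item=A: override_val=NULL, env_val=546 → 546
item=B: override_val=896 → 896
item=C: override_val=NULL, env_val=780 → 780
item=E: override_val=NULL, env_val=686 → 686
item=H: override_val=404 → 404
item=J: override_val=NULL, env_val=580 → 580
item=L: override_val=730 → 730
item=P: override_val=NULL, env_val=429 → 429
item=R: override_val=NULL, env_val=334 → 334
item=W: override_val=NULL, env_val=NULL, default_val=218 → 218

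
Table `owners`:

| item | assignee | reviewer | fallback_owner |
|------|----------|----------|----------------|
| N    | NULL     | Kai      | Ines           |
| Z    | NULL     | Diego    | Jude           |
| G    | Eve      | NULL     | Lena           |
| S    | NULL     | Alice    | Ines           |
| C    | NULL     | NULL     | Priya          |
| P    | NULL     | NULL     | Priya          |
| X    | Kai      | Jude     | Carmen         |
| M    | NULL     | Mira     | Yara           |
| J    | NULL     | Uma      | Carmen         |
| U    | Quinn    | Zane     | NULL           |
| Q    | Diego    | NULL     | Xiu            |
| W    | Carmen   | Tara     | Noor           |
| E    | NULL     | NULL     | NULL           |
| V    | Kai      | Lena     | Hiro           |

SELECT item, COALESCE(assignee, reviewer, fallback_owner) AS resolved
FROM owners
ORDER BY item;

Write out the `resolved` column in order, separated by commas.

item=C: assignee=NULL, reviewer=NULL, fallback_owner=Priya → Priya
item=E: assignee=NULL, reviewer=NULL, fallback_owner=NULL (all NULL) → NULL
item=G: assignee=Eve → Eve
item=J: assignee=NULL, reviewer=Uma → Uma
item=M: assignee=NULL, reviewer=Mira → Mira
item=N: assignee=NULL, reviewer=Kai → Kai
item=P: assignee=NULL, reviewer=NULL, fallback_owner=Priya → Priya
item=Q: assignee=Diego → Diego
item=S: assignee=NULL, reviewer=Alice → Alice
item=U: assignee=Quinn → Quinn
item=V: assignee=Kai → Kai
item=W: assignee=Carmen → Carmen
item=X: assignee=Kai → Kai
item=Z: assignee=NULL, reviewer=Diego → Diego

Priya, NULL, Eve, Uma, Mira, Kai, Priya, Diego, Alice, Quinn, Kai, Carmen, Kai, Diego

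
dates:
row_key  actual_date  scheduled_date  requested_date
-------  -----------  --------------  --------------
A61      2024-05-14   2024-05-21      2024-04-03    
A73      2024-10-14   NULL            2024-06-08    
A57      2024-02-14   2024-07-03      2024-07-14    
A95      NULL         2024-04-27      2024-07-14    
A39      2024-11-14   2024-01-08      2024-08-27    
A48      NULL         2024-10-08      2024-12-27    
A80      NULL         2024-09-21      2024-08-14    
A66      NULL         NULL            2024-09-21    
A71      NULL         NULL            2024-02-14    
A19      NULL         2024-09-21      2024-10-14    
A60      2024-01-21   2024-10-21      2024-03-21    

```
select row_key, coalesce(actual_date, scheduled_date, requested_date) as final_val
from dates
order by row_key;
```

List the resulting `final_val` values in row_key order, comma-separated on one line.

2024-09-21, 2024-11-14, 2024-10-08, 2024-02-14, 2024-01-21, 2024-05-14, 2024-09-21, 2024-02-14, 2024-10-14, 2024-09-21, 2024-04-27

row_key=A19: actual_date=NULL, scheduled_date=2024-09-21 → 2024-09-21
row_key=A39: actual_date=2024-11-14 → 2024-11-14
row_key=A48: actual_date=NULL, scheduled_date=2024-10-08 → 2024-10-08
row_key=A57: actual_date=2024-02-14 → 2024-02-14
row_key=A60: actual_date=2024-01-21 → 2024-01-21
row_key=A61: actual_date=2024-05-14 → 2024-05-14
row_key=A66: actual_date=NULL, scheduled_date=NULL, requested_date=2024-09-21 → 2024-09-21
row_key=A71: actual_date=NULL, scheduled_date=NULL, requested_date=2024-02-14 → 2024-02-14
row_key=A73: actual_date=2024-10-14 → 2024-10-14
row_key=A80: actual_date=NULL, scheduled_date=2024-09-21 → 2024-09-21
row_key=A95: actual_date=NULL, scheduled_date=2024-04-27 → 2024-04-27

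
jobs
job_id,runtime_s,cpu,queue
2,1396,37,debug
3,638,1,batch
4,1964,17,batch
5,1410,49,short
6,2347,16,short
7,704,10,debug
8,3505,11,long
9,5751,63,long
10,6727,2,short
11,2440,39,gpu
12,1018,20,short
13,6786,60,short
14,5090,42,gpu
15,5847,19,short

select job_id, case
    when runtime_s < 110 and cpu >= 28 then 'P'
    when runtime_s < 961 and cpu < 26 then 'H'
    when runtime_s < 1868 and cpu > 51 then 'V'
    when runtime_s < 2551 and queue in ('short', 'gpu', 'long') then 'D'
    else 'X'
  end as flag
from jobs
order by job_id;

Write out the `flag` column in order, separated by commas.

job_id=2: ELSE → X
job_id=3: runtime_s < 961 and cpu < 26 → H
job_id=4: ELSE → X
job_id=5: runtime_s < 2551 and queue in ('short', 'gpu', 'long') → D
job_id=6: runtime_s < 2551 and queue in ('short', 'gpu', 'long') → D
job_id=7: runtime_s < 961 and cpu < 26 → H
job_id=8: ELSE → X
job_id=9: ELSE → X
job_id=10: ELSE → X
job_id=11: runtime_s < 2551 and queue in ('short', 'gpu', 'long') → D
job_id=12: runtime_s < 2551 and queue in ('short', 'gpu', 'long') → D
job_id=13: ELSE → X
job_id=14: ELSE → X
job_id=15: ELSE → X

X, H, X, D, D, H, X, X, X, D, D, X, X, X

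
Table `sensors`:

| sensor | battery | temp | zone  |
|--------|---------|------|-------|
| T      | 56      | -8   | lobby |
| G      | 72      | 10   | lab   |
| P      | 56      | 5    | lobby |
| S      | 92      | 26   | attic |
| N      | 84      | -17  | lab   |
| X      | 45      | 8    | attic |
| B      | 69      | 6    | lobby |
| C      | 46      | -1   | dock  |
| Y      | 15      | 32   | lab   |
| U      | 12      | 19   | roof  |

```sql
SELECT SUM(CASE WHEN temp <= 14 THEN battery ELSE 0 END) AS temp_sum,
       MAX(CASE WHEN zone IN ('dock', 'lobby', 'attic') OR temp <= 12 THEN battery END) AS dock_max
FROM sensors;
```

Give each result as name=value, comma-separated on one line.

temp_sum=428, dock_max=92

[temp_sum: temp <= 14]
sensor=T: ✓ → 56
sensor=G: ✓ → 72
sensor=P: ✓ → 56
sensor=S: ✗
sensor=N: ✓ → 84
sensor=X: ✓ → 45
sensor=B: ✓ → 69
sensor=C: ✓ → 46
sensor=Y: ✗
sensor=U: ✗
temp_sum = 56 + 72 + 56 + 84 + 45 + 69 + 46 = 428
—
[dock_max: zone IN ('dock', 'lobby', 'attic') OR temp <= 12]
sensor=T: ✓ → 56
sensor=G: ✓ → 72
sensor=P: ✓ → 56
sensor=S: ✓ → 92
sensor=N: ✓ → 84
sensor=X: ✓ → 45
sensor=B: ✓ → 69
sensor=C: ✓ → 46
sensor=Y: ✗
sensor=U: ✗
dock_max = MAX(56, 72, 56, 92, 84, 45, 69, 46) = 92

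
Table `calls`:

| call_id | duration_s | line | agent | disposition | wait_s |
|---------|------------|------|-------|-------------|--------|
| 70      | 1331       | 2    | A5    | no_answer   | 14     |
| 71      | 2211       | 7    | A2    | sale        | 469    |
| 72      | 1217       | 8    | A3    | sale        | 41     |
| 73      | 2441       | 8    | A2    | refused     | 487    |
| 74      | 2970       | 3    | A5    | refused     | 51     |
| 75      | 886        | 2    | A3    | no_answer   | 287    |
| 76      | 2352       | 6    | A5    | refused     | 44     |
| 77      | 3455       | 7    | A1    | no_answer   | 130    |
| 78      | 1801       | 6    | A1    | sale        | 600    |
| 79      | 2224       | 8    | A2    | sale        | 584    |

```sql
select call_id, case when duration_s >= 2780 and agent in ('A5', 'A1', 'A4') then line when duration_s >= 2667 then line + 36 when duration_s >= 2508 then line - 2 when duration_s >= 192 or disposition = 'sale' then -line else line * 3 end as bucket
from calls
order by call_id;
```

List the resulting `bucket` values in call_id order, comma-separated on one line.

-2, -7, -8, -8, 3, -2, -6, 7, -6, -8

call_id=70: duration_s >= 192 or disposition = 'sale' → -2
call_id=71: duration_s >= 192 or disposition = 'sale' → -7
call_id=72: duration_s >= 192 or disposition = 'sale' → -8
call_id=73: duration_s >= 192 or disposition = 'sale' → -8
call_id=74: duration_s >= 2780 and agent in ('A5', 'A1', 'A4') → 3
call_id=75: duration_s >= 192 or disposition = 'sale' → -2
call_id=76: duration_s >= 192 or disposition = 'sale' → -6
call_id=77: duration_s >= 2780 and agent in ('A5', 'A1', 'A4') → 7
call_id=78: duration_s >= 192 or disposition = 'sale' → -6
call_id=79: duration_s >= 192 or disposition = 'sale' → -8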